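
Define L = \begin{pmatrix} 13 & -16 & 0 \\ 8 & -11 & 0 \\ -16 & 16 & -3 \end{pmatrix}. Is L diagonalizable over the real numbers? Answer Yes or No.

Characteristic polynomial: p(μ) = μ^3 + μ^2 - 21μ - 45 = (μ - 5)(μ + 3)^2.
μ = -3 has algebraic multiplicity 2; rank(L + 3I) = 1, so geometric multiplicity = 2.
Every eigenvalue has geometric = algebraic multiplicity, so L is diagonalizable.

Yes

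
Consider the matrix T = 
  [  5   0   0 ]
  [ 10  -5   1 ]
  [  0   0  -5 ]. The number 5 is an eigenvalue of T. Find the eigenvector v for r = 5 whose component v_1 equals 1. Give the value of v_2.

T − 5I = [[0, 0, 0], [10, -10, 1], [0, 0, -10]].
Solving (T − 5I)v = 0 gives the eigenspace spanned by (1, 1, 0).
With v_1 = 1, v = (1, 1, 0), so v_2 = 1.

1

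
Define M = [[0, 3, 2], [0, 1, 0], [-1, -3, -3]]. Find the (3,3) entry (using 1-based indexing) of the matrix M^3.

-15

Characteristic polynomial: μ^3 + 2μ^2 - μ - 2 = (μ - 1)(μ + 1)(μ + 2), so the eigenvalues are -2, -1, 1.
μ=-2: eigenvector (-1, 0, 1).
μ=1: eigenvector (1, 1, -1).
μ=-1: eigenvector (-2, 0, 1).
P = [[-1, 1, -2], [0, 1, 0], [1, -1, 1]], D = diag(-2, 1, -1), P⁻¹ = [[1, 1, 2], [0, 1, 0], [-1, 0, -1]].
M³ = P·diag(-8, 1, -1)·P⁻¹ = [[6, 9, 14], [0, 1, 0], [-7, -9, -15]].
The requested entry is -15.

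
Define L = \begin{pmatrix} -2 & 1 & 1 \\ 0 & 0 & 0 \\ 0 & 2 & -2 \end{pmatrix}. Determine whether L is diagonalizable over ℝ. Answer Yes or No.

No

Characteristic polynomial: p(s) = s^3 + 4s^2 + 4s = s(s + 2)^2.
s = -2 has algebraic multiplicity 2; rank(L + 2I) = 2, so geometric multiplicity = 1.
Geometric multiplicity < algebraic multiplicity, so L is not diagonalizable.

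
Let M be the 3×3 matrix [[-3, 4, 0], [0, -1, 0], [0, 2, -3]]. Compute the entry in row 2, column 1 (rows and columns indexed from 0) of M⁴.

-80

Characteristic polynomial: s^3 + 7s^2 + 15s + 9 = (s + 1)(s + 3)^2, so the eigenvalues are -3, -3, -1.
s=-3: eigenvector (0, 0, 1).
s=-1: eigenvector (2, 1, 1).
s=-3: eigenvector (1, 0, 0).
P = [[0, 2, 1], [0, 1, 0], [1, 1, 0]], D = diag(-3, -1, -3), P⁻¹ = [[0, -1, 1], [0, 1, 0], [1, -2, 0]].
M⁴ = P·diag(81, 1, 81)·P⁻¹ = [[81, -160, 0], [0, 1, 0], [0, -80, 81]].
The requested entry is -80.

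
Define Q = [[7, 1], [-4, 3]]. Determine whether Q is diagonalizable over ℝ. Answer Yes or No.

No

Characteristic polynomial: p(t) = t^2 - 10t + 25 = (t - 5)^2.
t = 5 has algebraic multiplicity 2; rank(Q − 5I) = 1, so geometric multiplicity = 1.
Geometric multiplicity < algebraic multiplicity, so Q is not diagonalizable.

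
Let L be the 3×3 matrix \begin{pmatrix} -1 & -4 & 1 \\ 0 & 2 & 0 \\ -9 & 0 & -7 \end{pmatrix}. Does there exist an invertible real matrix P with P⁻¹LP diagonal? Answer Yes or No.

Characteristic polynomial: p(r) = r^3 + 6r^2 - 32 = (r - 2)(r + 4)^2.
r = -4 has algebraic multiplicity 2; rank(L + 4I) = 2, so geometric multiplicity = 1.
Geometric multiplicity < algebraic multiplicity, so L is not diagonalizable.

No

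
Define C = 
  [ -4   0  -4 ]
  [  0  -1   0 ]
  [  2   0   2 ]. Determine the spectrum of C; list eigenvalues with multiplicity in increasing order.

-2, -1, 0

Characteristic polynomial: p(λ) = λ^3 + 3λ^2 + 2λ = λ(λ + 1)(λ + 2).
Roots (with multiplicity): -2, -1, 0.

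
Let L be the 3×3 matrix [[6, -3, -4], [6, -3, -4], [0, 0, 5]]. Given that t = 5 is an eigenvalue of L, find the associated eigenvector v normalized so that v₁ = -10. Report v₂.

-10

L − 5I = [[1, -3, -4], [6, -8, -4], [0, 0, 0]].
Solving (L − 5I)v = 0 gives the eigenspace spanned by (-10, -10, 5).
With v₁ = -10, v = (-10, -10, 5), so v₂ = -10.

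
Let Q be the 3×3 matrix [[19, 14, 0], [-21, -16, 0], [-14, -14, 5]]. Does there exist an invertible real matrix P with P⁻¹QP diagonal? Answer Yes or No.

Characteristic polynomial: p(μ) = μ^3 - 8μ^2 + 5μ + 50 = (μ - 5)^2(μ + 2).
μ = 5 has algebraic multiplicity 2; rank(Q − 5I) = 1, so geometric multiplicity = 2.
Every eigenvalue has geometric = algebraic multiplicity, so Q is diagonalizable.

Yes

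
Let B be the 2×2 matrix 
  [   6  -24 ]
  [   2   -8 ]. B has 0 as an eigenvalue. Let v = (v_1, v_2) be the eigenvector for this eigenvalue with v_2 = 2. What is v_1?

B = [[6, -24], [2, -8]].
Solving (B)v = 0 gives the eigenspace spanned by (8, 2).
With v_2 = 2, v = (8, 2), so v_1 = 8.

8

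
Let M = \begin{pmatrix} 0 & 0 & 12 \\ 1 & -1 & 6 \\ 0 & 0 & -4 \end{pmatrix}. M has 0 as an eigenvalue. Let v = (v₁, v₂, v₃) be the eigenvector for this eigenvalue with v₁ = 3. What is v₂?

3

M = [[0, 0, 12], [1, -1, 6], [0, 0, -4]].
Solving (M)v = 0 gives the eigenspace spanned by (3, 3, 0).
With v₁ = 3, v = (3, 3, 0), so v₂ = 3.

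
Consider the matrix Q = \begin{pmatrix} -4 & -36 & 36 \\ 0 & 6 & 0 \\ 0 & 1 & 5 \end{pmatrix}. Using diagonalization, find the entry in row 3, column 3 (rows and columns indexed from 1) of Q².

Characteristic polynomial: λ^3 - 7λ^2 - 14λ + 120 = (λ - 6)(λ - 5)(λ + 4), so the eigenvalues are -4, 5, 6.
λ=-4: eigenvector (1, 0, 0).
λ=6: eigenvector (0, 1, 1).
λ=5: eigenvector (4, 0, 1).
P = [[1, 0, 4], [0, 1, 0], [0, 1, 1]], D = diag(-4, 6, 5), P⁻¹ = [[1, 4, -4], [0, 1, 0], [0, -1, 1]].
Q² = P·diag(16, 36, 25)·P⁻¹ = [[16, -36, 36], [0, 36, 0], [0, 11, 25]].
The requested entry is 25.

25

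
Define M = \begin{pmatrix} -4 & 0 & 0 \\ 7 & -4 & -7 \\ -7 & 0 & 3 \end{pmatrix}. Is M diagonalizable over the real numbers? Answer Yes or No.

Yes

Characteristic polynomial: p(μ) = μ^3 + 5μ^2 - 8μ - 48 = (μ - 3)(μ + 4)^2.
μ = -4 has algebraic multiplicity 2; rank(M + 4I) = 1, so geometric multiplicity = 2.
Every eigenvalue has geometric = algebraic multiplicity, so M is diagonalizable.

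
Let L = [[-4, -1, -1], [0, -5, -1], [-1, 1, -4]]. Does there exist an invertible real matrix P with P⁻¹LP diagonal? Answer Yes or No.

Characteristic polynomial: p(λ) = λ^3 + 13λ^2 + 56λ + 80 = (λ + 4)^2(λ + 5).
λ = -4 has algebraic multiplicity 2; rank(L + 4I) = 2, so geometric multiplicity = 1.
Geometric multiplicity < algebraic multiplicity, so L is not diagonalizable.

No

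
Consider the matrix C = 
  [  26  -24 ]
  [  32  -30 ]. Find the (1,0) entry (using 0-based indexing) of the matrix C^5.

31232

Characteristic polynomial: λ^2 + 4λ - 12 = (λ - 2)(λ + 6), so the eigenvalues are -6, 2.
λ=2: eigenvector (1, 1).
λ=-6: eigenvector (3, 4).
P = [[1, 3], [1, 4]], D = diag(2, -6), P⁻¹ = [[4, -3], [-1, 1]].
C⁵ = P·diag(32, -7776)·P⁻¹ = [[23456, -23424], [31232, -31200]].
The requested entry is 31232.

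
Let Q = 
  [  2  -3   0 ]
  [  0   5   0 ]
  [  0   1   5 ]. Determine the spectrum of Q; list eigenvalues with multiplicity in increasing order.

2, 5, 5

Characteristic polynomial: p(r) = r^3 - 12r^2 + 45r - 50 = (r - 5)^2(r - 2).
Roots (with multiplicity): 2, 5, 5.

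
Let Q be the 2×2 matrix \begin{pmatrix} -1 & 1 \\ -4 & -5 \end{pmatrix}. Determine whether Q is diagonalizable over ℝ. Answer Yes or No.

Characteristic polynomial: p(λ) = λ^2 + 6λ + 9 = (λ + 3)^2.
λ = -3 has algebraic multiplicity 2; rank(Q + 3I) = 1, so geometric multiplicity = 1.
Geometric multiplicity < algebraic multiplicity, so Q is not diagonalizable.

No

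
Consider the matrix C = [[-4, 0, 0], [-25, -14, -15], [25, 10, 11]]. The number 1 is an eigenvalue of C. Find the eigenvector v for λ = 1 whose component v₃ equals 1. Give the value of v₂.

-1

C − 1I = [[-5, 0, 0], [-25, -15, -15], [25, 10, 10]].
Solving (C − 1I)v = 0 gives the eigenspace spanned by (0, -1, 1).
With v₃ = 1, v = (0, -1, 1), so v₂ = -1.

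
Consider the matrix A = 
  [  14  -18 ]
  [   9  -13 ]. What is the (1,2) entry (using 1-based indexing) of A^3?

-378

Characteristic polynomial: t^2 - t - 20 = (t - 5)(t + 4), so the eigenvalues are -4, 5.
t=5: eigenvector (-2, -1).
t=-4: eigenvector (1, 1).
P = [[-2, 1], [-1, 1]], D = diag(5, -4), P⁻¹ = [[-1, 1], [-1, 2]].
A³ = P·diag(125, -64)·P⁻¹ = [[314, -378], [189, -253]].
The requested entry is -378.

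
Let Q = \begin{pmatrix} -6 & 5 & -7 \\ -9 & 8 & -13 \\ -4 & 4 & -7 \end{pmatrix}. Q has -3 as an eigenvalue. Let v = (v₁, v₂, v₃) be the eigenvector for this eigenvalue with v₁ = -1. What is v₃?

-1

Q + 3I = [[-3, 5, -7], [-9, 11, -13], [-4, 4, -4]].
Solving (Q + 3I)v = 0 gives the eigenspace spanned by (-1, -2, -1).
With v₁ = -1, v = (-1, -2, -1), so v₃ = -1.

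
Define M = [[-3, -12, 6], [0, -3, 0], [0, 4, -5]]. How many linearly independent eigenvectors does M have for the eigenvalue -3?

2

M + 3I = [[0, -12, 6], [0, 0, 0], [0, 4, -2]].
This matrix has rank 1, so its null space has dimension 3 − 1 = 2.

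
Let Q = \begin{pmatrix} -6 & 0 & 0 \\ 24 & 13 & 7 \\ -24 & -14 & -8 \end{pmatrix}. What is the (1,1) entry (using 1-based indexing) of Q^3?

Characteristic polynomial: μ^3 + μ^2 - 36μ - 36 = (μ - 6)(μ + 1)(μ + 6), so the eigenvalues are -6, -1, 6.
μ=-6: eigenvector (1, -2, 2).
μ=6: eigenvector (0, 1, -1).
μ=-1: eigenvector (0, -1, 2).
P = [[1, 0, 0], [-2, 1, -1], [2, -1, 2]], D = diag(-6, 6, -1), P⁻¹ = [[1, 0, 0], [2, 2, 1], [0, 1, 1]].
Q³ = P·diag(-216, 216, -1)·P⁻¹ = [[-216, 0, 0], [864, 433, 217], [-864, -434, -218]].
The requested entry is -216.

-216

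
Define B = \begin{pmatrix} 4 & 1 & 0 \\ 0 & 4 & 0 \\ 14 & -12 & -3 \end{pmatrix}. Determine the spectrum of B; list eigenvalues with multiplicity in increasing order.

Characteristic polynomial: p(s) = s^3 - 5s^2 - 8s + 48 = (s - 4)^2(s + 3).
Roots (with multiplicity): -3, 4, 4.

-3, 4, 4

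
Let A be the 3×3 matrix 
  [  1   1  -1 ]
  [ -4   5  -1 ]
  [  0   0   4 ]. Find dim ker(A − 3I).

1

A − 3I = [[-2, 1, -1], [-4, 2, -1], [0, 0, 1]].
This matrix has rank 2, so its null space has dimension 3 − 2 = 1.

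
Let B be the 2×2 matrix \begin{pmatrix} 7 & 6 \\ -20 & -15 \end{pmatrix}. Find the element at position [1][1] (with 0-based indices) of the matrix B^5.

Characteristic polynomial: μ^2 + 8μ + 15 = (μ + 3)(μ + 5), so the eigenvalues are -5, -3.
μ=-5: eigenvector (1, -2).
μ=-3: eigenvector (3, -5).
P = [[1, 3], [-2, -5]], D = diag(-5, -3), P⁻¹ = [[-5, -3], [2, 1]].
B⁵ = P·diag(-3125, -243)·P⁻¹ = [[14167, 8646], [-28820, -17535]].
The requested entry is -17535.

-17535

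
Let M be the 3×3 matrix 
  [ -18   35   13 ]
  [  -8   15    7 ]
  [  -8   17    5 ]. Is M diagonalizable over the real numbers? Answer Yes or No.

No

Characteristic polynomial: p(λ) = λ^3 - 2λ^2 - 20λ - 24 = (λ - 6)(λ + 2)^2.
λ = -2 has algebraic multiplicity 2; rank(M + 2I) = 2, so geometric multiplicity = 1.
Geometric multiplicity < algebraic multiplicity, so M is not diagonalizable.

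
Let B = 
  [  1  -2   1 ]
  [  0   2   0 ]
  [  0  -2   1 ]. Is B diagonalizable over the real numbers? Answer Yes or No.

No

Characteristic polynomial: p(μ) = μ^3 - 4μ^2 + 5μ - 2 = (μ - 2)(μ - 1)^2.
μ = 1 has algebraic multiplicity 2; rank(B − 1I) = 2, so geometric multiplicity = 1.
Geometric multiplicity < algebraic multiplicity, so B is not diagonalizable.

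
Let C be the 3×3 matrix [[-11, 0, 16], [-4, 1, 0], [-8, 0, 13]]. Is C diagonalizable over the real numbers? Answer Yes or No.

Characteristic polynomial: p(s) = s^3 - 3s^2 - 13s + 15 = (s - 5)(s - 1)(s + 3).
All 3 eigenvalues are distinct, so C is diagonalizable.

Yes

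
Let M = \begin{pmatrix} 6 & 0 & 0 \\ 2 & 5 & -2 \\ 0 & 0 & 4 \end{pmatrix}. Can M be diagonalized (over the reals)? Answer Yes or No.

Yes

Characteristic polynomial: p(t) = t^3 - 15t^2 + 74t - 120 = (t - 6)(t - 5)(t - 4).
All 3 eigenvalues are distinct, so M is diagonalizable.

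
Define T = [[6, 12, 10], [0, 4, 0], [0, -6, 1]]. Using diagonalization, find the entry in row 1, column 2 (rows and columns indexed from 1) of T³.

252

Characteristic polynomial: μ^3 - 11μ^2 + 34μ - 24 = (μ - 6)(μ - 4)(μ - 1), so the eigenvalues are 1, 4, 6.
μ=6: eigenvector (1, 0, 0).
μ=4: eigenvector (4, 1, -2).
μ=1: eigenvector (-2, 0, 1).
P = [[1, 4, -2], [0, 1, 0], [0, -2, 1]], D = diag(6, 4, 1), P⁻¹ = [[1, 0, 2], [0, 1, 0], [0, 2, 1]].
T³ = P·diag(216, 64, 1)·P⁻¹ = [[216, 252, 430], [0, 64, 0], [0, -126, 1]].
The requested entry is 252.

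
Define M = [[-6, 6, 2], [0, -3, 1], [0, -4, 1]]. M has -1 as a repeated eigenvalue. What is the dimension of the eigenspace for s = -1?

1

M + 1I = [[-5, 6, 2], [0, -2, 1], [0, -4, 2]].
This matrix has rank 2, so its null space has dimension 3 − 2 = 1.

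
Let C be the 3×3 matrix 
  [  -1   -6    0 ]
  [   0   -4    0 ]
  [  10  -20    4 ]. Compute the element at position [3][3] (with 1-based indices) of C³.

64

Characteristic polynomial: s^3 + s^2 - 16s - 16 = (s - 4)(s + 1)(s + 4), so the eigenvalues are -4, -1, 4.
s=-1: eigenvector (1, 0, -2).
s=-4: eigenvector (2, 1, 0).
s=4: eigenvector (0, 0, 1).
P = [[1, 2, 0], [0, 1, 0], [-2, 0, 1]], D = diag(-1, -4, 4), P⁻¹ = [[1, -2, 0], [0, 1, 0], [2, -4, 1]].
C³ = P·diag(-1, -64, 64)·P⁻¹ = [[-1, -126, 0], [0, -64, 0], [130, -260, 64]].
The requested entry is 64.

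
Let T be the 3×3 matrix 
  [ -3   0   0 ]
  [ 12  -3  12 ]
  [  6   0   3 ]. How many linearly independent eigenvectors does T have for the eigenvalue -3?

2

T + 3I = [[0, 0, 0], [12, 0, 12], [6, 0, 6]].
This matrix has rank 1, so its null space has dimension 3 − 1 = 2.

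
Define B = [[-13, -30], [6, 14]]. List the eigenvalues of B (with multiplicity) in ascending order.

-1, 2

Characteristic polynomial: p(t) = t^2 - t - 2 = (t - 2)(t + 1).
Roots (with multiplicity): -1, 2.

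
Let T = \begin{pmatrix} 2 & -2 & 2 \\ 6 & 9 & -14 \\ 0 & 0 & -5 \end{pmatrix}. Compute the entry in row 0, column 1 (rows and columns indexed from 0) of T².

-22

Characteristic polynomial: μ^3 - 6μ^2 - 25μ + 150 = (μ - 6)(μ - 5)(μ + 5), so the eigenvalues are -5, 5, 6.
μ=-5: eigenvector (0, 1, 1).
μ=6: eigenvector (1, -2, 0).
μ=5: eigenvector (-2, 3, 0).
P = [[0, 1, -2], [1, -2, 3], [1, 0, 0]], D = diag(-5, 6, 5), P⁻¹ = [[0, 0, 1], [-3, -2, 2], [-2, -1, 1]].
T² = P·diag(25, 36, 25)·P⁻¹ = [[-8, -22, 22], [66, 69, -44], [0, 0, 25]].
The requested entry is -22.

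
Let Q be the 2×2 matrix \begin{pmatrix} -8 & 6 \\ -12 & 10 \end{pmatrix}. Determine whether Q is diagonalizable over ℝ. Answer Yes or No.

Yes

Characteristic polynomial: p(λ) = λ^2 - 2λ - 8 = (λ - 4)(λ + 2).
All 2 eigenvalues are distinct, so Q is diagonalizable.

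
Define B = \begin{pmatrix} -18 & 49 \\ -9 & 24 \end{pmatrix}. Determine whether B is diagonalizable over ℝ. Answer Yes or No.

No

Characteristic polynomial: p(t) = t^2 - 6t + 9 = (t - 3)^2.
t = 3 has algebraic multiplicity 2; rank(B − 3I) = 1, so geometric multiplicity = 1.
Geometric multiplicity < algebraic multiplicity, so B is not diagonalizable.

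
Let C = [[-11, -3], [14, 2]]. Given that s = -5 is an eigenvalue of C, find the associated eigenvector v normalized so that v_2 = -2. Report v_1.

1

C + 5I = [[-6, -3], [14, 7]].
Solving (C + 5I)v = 0 gives the eigenspace spanned by (1, -2).
With v_2 = -2, v = (1, -2), so v_1 = 1.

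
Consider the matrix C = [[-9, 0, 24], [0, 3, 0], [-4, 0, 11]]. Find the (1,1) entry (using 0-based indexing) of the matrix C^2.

Characteristic polynomial: s^3 - 5s^2 + 3s + 9 = (s - 3)^2(s + 1), so the eigenvalues are -1, 3, 3.
s=-1: eigenvector (3, 0, 1).
s=3: eigenvector (0, 1, 0).
s=3: eigenvector (2, 0, 1).
P = [[3, 0, 2], [0, 1, 0], [1, 0, 1]], D = diag(-1, 3, 3), P⁻¹ = [[1, 0, -2], [0, 1, 0], [-1, 0, 3]].
C² = P·diag(1, 9, 9)·P⁻¹ = [[-15, 0, 48], [0, 9, 0], [-8, 0, 25]].
The requested entry is 9.

9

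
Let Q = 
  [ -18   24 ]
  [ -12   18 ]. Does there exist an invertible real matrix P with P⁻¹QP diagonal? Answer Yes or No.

Characteristic polynomial: p(s) = s^2 - 36 = (s - 6)(s + 6).
All 2 eigenvalues are distinct, so Q is diagonalizable.

Yes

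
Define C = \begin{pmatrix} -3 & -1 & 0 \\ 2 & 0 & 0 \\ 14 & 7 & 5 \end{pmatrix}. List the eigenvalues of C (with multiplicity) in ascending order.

Characteristic polynomial: p(μ) = μ^3 - 2μ^2 - 13μ - 10 = (μ - 5)(μ + 1)(μ + 2).
Roots (with multiplicity): -2, -1, 5.

-2, -1, 5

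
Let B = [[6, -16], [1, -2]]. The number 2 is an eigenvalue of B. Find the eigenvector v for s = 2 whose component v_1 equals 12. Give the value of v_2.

B − 2I = [[4, -16], [1, -4]].
Solving (B − 2I)v = 0 gives the eigenspace spanned by (12, 3).
With v_1 = 12, v = (12, 3), so v_2 = 3.

3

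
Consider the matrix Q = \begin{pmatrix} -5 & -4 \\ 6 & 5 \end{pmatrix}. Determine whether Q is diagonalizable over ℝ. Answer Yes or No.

Yes

Characteristic polynomial: p(t) = t^2 - 1 = (t - 1)(t + 1).
All 2 eigenvalues are distinct, so Q is diagonalizable.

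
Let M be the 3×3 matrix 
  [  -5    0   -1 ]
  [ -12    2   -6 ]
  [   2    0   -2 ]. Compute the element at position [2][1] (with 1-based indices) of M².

Characteristic polynomial: r^3 + 5r^2 - 2r - 24 = (r - 2)(r + 3)(r + 4), so the eigenvalues are -4, -3, 2.
r=-3: eigenvector (1, 0, -2).
r=2: eigenvector (0, 1, 0).
r=-4: eigenvector (1, 1, -1).
P = [[1, 0, 1], [0, 1, 1], [-2, 0, -1]], D = diag(-3, 2, -4), P⁻¹ = [[-1, 0, -1], [-2, 1, -1], [2, 0, 1]].
M² = P·diag(9, 4, 16)·P⁻¹ = [[23, 0, 7], [24, 4, 12], [-14, 0, 2]].
The requested entry is 24.

24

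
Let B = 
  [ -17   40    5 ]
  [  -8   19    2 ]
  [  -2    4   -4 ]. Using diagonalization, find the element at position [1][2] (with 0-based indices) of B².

-10

Characteristic polynomial: s^3 + 2s^2 - 9s - 18 = (s - 3)(s + 2)(s + 3), so the eigenvalues are -3, -2, 3.
s=-3: eigenvector (-5, -2, 2).
s=3: eigenvector (2, 1, 0).
s=-2: eigenvector (-5, -2, 1).
P = [[-5, 2, -5], [-2, 1, -2], [2, 0, 1]], D = diag(-3, 3, -2), P⁻¹ = [[1, -2, 1], [-2, 5, 0], [-2, 4, -1]].
B² = P·diag(9, 9, 4)·P⁻¹ = [[-41, 100, -25], [-20, 49, -10], [10, -20, 14]].
The requested entry is -10.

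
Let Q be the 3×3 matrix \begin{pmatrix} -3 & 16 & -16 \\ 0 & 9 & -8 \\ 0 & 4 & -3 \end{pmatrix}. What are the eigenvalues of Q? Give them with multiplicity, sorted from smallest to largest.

Characteristic polynomial: p(λ) = λ^3 - 3λ^2 - 13λ + 15 = (λ - 5)(λ - 1)(λ + 3).
Roots (with multiplicity): -3, 1, 5.

-3, 1, 5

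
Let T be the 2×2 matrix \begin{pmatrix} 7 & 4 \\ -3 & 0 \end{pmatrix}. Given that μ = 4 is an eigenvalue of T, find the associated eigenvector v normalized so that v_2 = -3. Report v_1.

4

T − 4I = [[3, 4], [-3, -4]].
Solving (T − 4I)v = 0 gives the eigenspace spanned by (4, -3).
With v_2 = -3, v = (4, -3), so v_1 = 4.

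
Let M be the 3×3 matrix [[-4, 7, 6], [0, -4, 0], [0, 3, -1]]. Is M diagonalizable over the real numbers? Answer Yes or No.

Characteristic polynomial: p(λ) = λ^3 + 9λ^2 + 24λ + 16 = (λ + 1)(λ + 4)^2.
λ = -4 has algebraic multiplicity 2; rank(M + 4I) = 2, so geometric multiplicity = 1.
Geometric multiplicity < algebraic multiplicity, so M is not diagonalizable.

No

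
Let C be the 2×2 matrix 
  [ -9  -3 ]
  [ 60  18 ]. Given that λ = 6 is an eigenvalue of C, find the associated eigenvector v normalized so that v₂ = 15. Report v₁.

C − 6I = [[-15, -3], [60, 12]].
Solving (C − 6I)v = 0 gives the eigenspace spanned by (-3, 15).
With v₂ = 15, v = (-3, 15), so v₁ = -3.

-3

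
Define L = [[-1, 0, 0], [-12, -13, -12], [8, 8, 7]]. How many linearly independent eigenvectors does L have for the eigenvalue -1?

2

L + 1I = [[0, 0, 0], [-12, -12, -12], [8, 8, 8]].
This matrix has rank 1, so its null space has dimension 3 − 1 = 2.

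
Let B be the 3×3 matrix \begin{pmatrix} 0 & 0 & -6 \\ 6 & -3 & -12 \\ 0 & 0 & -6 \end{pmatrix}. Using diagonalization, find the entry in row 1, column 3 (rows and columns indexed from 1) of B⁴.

1296

Characteristic polynomial: t^3 + 9t^2 + 18t = t(t + 3)(t + 6), so the eigenvalues are -6, -3, 0.
t=0: eigenvector (1, 2, 0).
t=-3: eigenvector (0, 1, 0).
t=-6: eigenvector (1, 2, 1).
P = [[1, 0, 1], [2, 1, 2], [0, 0, 1]], D = diag(0, -3, -6), P⁻¹ = [[1, 0, -1], [-2, 1, 0], [0, 0, 1]].
B⁴ = P·diag(0, 81, 1296)·P⁻¹ = [[0, 0, 1296], [-162, 81, 2592], [0, 0, 1296]].
The requested entry is 1296.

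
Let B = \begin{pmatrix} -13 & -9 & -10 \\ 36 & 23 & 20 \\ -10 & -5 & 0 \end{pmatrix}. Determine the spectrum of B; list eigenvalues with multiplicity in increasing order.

0, 5, 5

Characteristic polynomial: p(r) = r^3 - 10r^2 + 25r = r(r - 5)^2.
Roots (with multiplicity): 0, 5, 5.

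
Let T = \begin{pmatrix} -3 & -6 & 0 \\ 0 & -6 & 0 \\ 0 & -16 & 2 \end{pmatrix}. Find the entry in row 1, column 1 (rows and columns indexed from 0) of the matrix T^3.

-216

Characteristic polynomial: λ^3 + 7λ^2 - 36 = (λ - 2)(λ + 3)(λ + 6), so the eigenvalues are -6, -3, 2.
λ=-3: eigenvector (1, 0, 0).
λ=-6: eigenvector (2, 1, 2).
λ=2: eigenvector (0, 0, 1).
P = [[1, 2, 0], [0, 1, 0], [0, 2, 1]], D = diag(-3, -6, 2), P⁻¹ = [[1, -2, 0], [0, 1, 0], [0, -2, 1]].
T³ = P·diag(-27, -216, 8)·P⁻¹ = [[-27, -378, 0], [0, -216, 0], [0, -448, 8]].
The requested entry is -216.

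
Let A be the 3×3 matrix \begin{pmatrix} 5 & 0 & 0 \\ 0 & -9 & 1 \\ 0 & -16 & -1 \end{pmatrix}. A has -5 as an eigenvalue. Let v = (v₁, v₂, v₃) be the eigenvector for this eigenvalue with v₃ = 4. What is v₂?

1

A + 5I = [[10, 0, 0], [0, -4, 1], [0, -16, 4]].
Solving (A + 5I)v = 0 gives the eigenspace spanned by (0, 1, 4).
With v₃ = 4, v = (0, 1, 4), so v₂ = 1.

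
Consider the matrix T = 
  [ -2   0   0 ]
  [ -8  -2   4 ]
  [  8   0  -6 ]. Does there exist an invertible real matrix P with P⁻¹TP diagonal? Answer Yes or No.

Characteristic polynomial: p(s) = s^3 + 10s^2 + 28s + 24 = (s + 2)^2(s + 6).
s = -2 has algebraic multiplicity 2; rank(T + 2I) = 1, so geometric multiplicity = 2.
Every eigenvalue has geometric = algebraic multiplicity, so T is diagonalizable.

Yes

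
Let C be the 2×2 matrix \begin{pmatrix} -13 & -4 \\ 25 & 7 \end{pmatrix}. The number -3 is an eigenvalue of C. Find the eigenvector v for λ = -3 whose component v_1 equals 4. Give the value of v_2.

C + 3I = [[-10, -4], [25, 10]].
Solving (C + 3I)v = 0 gives the eigenspace spanned by (4, -10).
With v_1 = 4, v = (4, -10), so v_2 = -10.

-10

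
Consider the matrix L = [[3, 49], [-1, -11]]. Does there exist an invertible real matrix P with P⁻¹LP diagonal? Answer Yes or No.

Characteristic polynomial: p(λ) = λ^2 + 8λ + 16 = (λ + 4)^2.
λ = -4 has algebraic multiplicity 2; rank(L + 4I) = 1, so geometric multiplicity = 1.
Geometric multiplicity < algebraic multiplicity, so L is not diagonalizable.

No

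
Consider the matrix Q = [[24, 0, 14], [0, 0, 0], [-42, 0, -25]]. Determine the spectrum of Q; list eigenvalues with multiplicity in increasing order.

-4, 0, 3

Characteristic polynomial: p(s) = s^3 + s^2 - 12s = s(s - 3)(s + 4).
Roots (with multiplicity): -4, 0, 3.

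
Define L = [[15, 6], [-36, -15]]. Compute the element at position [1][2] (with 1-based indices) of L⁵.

486

Characteristic polynomial: t^2 - 9 = (t - 3)(t + 3), so the eigenvalues are -3, 3.
t=3: eigenvector (1, -2).
t=-3: eigenvector (1, -3).
P = [[1, 1], [-2, -3]], D = diag(3, -3), P⁻¹ = [[3, 1], [-2, -1]].
L⁵ = P·diag(243, -243)·P⁻¹ = [[1215, 486], [-2916, -1215]].
The requested entry is 486.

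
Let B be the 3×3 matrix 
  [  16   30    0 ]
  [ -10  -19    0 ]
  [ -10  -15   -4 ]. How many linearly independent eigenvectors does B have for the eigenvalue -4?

2

B + 4I = [[20, 30, 0], [-10, -15, 0], [-10, -15, 0]].
This matrix has rank 1, so its null space has dimension 3 − 1 = 2.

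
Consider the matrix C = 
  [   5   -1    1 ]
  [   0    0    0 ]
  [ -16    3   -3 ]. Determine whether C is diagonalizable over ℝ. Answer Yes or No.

No

Characteristic polynomial: p(s) = s^3 - 2s^2 + s = s(s - 1)^2.
s = 1 has algebraic multiplicity 2; rank(C − 1I) = 2, so geometric multiplicity = 1.
Geometric multiplicity < algebraic multiplicity, so C is not diagonalizable.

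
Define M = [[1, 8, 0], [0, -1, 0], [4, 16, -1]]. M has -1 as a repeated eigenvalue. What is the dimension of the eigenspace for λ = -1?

2

M + 1I = [[2, 8, 0], [0, 0, 0], [4, 16, 0]].
This matrix has rank 1, so its null space has dimension 3 − 1 = 2.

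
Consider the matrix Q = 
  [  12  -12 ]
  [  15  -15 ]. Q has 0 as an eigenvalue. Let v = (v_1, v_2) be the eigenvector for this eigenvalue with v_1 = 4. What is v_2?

Q = [[12, -12], [15, -15]].
Solving (Q)v = 0 gives the eigenspace spanned by (4, 4).
With v_1 = 4, v = (4, 4), so v_2 = 4.

4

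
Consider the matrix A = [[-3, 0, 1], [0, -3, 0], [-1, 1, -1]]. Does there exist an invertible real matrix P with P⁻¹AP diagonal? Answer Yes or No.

No

Characteristic polynomial: p(t) = t^3 + 7t^2 + 16t + 12 = (t + 2)^2(t + 3).
t = -2 has algebraic multiplicity 2; rank(A + 2I) = 2, so geometric multiplicity = 1.
Geometric multiplicity < algebraic multiplicity, so A is not diagonalizable.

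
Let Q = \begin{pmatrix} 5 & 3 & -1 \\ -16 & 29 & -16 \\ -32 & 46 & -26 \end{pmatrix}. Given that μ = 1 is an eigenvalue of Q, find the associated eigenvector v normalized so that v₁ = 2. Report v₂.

-8

Q − 1I = [[4, 3, -1], [-16, 28, -16], [-32, 46, -27]].
Solving (Q − 1I)v = 0 gives the eigenspace spanned by (2, -8, -16).
With v₁ = 2, v = (2, -8, -16), so v₂ = -8.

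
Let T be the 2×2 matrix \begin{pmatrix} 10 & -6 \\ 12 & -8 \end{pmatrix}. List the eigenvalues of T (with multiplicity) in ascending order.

-2, 4

Characteristic polynomial: p(λ) = λ^2 - 2λ - 8 = (λ - 4)(λ + 2).
Roots (with multiplicity): -2, 4.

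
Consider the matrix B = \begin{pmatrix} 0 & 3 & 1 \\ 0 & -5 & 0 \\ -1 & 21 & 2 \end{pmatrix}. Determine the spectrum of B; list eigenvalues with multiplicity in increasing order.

Characteristic polynomial: p(s) = s^3 + 3s^2 - 9s + 5 = (s - 1)^2(s + 5).
Roots (with multiplicity): -5, 1, 1.

-5, 1, 1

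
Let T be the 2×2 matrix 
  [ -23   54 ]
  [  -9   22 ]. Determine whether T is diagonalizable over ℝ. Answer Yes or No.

Yes

Characteristic polynomial: p(λ) = λ^2 + λ - 20 = (λ - 4)(λ + 5).
All 2 eigenvalues are distinct, so T is diagonalizable.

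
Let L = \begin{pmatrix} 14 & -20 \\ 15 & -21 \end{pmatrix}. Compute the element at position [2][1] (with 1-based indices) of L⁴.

-3885

Characteristic polynomial: t^2 + 7t + 6 = (t + 1)(t + 6), so the eigenvalues are -6, -1.
t=-1: eigenvector (4, 3).
t=-6: eigenvector (1, 1).
P = [[4, 1], [3, 1]], D = diag(-1, -6), P⁻¹ = [[1, -1], [-3, 4]].
L⁴ = P·diag(1, 1296)·P⁻¹ = [[-3884, 5180], [-3885, 5181]].
The requested entry is -3885.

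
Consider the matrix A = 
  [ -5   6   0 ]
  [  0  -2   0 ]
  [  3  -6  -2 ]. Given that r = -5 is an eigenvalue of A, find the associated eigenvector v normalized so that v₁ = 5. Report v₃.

-5

A + 5I = [[0, 6, 0], [0, 3, 0], [3, -6, 3]].
Solving (A + 5I)v = 0 gives the eigenspace spanned by (5, 0, -5).
With v₁ = 5, v = (5, 0, -5), so v₃ = -5.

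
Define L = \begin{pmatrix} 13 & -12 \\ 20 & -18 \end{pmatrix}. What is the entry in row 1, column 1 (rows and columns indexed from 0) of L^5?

-3408

Characteristic polynomial: μ^2 + 5μ + 6 = (μ + 2)(μ + 3), so the eigenvalues are -3, -2.
μ=-3: eigenvector (3, 4).
μ=-2: eigenvector (4, 5).
P = [[3, 4], [4, 5]], D = diag(-3, -2), P⁻¹ = [[-5, 4], [4, -3]].
L⁵ = P·diag(-243, -32)·P⁻¹ = [[3133, -2532], [4220, -3408]].
The requested entry is -3408.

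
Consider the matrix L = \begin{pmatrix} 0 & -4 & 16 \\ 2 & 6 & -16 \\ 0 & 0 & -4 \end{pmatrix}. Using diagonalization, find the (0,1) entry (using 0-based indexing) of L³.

-112

Characteristic polynomial: t^3 - 2t^2 - 16t + 32 = (t - 4)(t - 2)(t + 4), so the eigenvalues are -4, 2, 4.
t=4: eigenvector (1, -1, 0).
t=2: eigenvector (2, -1, 0).
t=-4: eigenvector (-2, 2, 1).
P = [[1, 2, -2], [-1, -1, 2], [0, 0, 1]], D = diag(4, 2, -4), P⁻¹ = [[-1, -2, 2], [1, 1, 0], [0, 0, 1]].
L³ = P·diag(64, 8, -64)·P⁻¹ = [[-48, -112, 256], [56, 120, -256], [0, 0, -64]].
The requested entry is -112.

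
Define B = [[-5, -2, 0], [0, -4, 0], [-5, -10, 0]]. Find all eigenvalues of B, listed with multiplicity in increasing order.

Characteristic polynomial: p(s) = s^3 + 9s^2 + 20s = s(s + 4)(s + 5).
Roots (with multiplicity): -5, -4, 0.

-5, -4, 0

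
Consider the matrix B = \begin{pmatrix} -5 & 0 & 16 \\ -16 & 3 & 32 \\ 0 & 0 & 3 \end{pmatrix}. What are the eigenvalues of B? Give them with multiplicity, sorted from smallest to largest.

-5, 3, 3

Characteristic polynomial: p(t) = t^3 - t^2 - 21t + 45 = (t - 3)^2(t + 5).
Roots (with multiplicity): -5, 3, 3.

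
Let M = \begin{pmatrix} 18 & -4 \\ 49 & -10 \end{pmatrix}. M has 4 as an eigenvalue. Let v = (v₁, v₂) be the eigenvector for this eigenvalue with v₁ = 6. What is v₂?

M − 4I = [[14, -4], [49, -14]].
Solving (M − 4I)v = 0 gives the eigenspace spanned by (6, 21).
With v₁ = 6, v = (6, 21), so v₂ = 21.

21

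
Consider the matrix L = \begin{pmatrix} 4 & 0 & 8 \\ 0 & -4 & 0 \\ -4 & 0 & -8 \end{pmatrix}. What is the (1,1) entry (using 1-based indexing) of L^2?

-16

Characteristic polynomial: r^3 + 8r^2 + 16r = r(r + 4)^2, so the eigenvalues are -4, -4, 0.
r=0: eigenvector (2, 0, -1).
r=-4: eigenvector (0, 1, 0).
r=-4: eigenvector (-1, 2, 1).
P = [[2, 0, -1], [0, 1, 2], [-1, 0, 1]], D = diag(0, -4, -4), P⁻¹ = [[1, 0, 1], [-2, 1, -4], [1, 0, 2]].
L² = P·diag(0, 16, 16)·P⁻¹ = [[-16, 0, -32], [0, 16, 0], [16, 0, 32]].
The requested entry is -16.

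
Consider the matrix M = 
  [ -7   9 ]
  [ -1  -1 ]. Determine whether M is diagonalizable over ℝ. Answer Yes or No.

Characteristic polynomial: p(μ) = μ^2 + 8μ + 16 = (μ + 4)^2.
μ = -4 has algebraic multiplicity 2; rank(M + 4I) = 1, so geometric multiplicity = 1.
Geometric multiplicity < algebraic multiplicity, so M is not diagonalizable.

No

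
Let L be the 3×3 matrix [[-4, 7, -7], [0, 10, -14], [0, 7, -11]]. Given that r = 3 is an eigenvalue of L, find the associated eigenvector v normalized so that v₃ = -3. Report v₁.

L − 3I = [[-7, 7, -7], [0, 7, -14], [0, 7, -14]].
Solving (L − 3I)v = 0 gives the eigenspace spanned by (-3, -6, -3).
With v₃ = -3, v = (-3, -6, -3), so v₁ = -3.

-3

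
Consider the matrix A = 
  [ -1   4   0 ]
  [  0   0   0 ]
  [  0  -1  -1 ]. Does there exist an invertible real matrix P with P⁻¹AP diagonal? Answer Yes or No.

Characteristic polynomial: p(t) = t^3 + 2t^2 + t = t(t + 1)^2.
t = -1 has algebraic multiplicity 2; rank(A + 1I) = 1, so geometric multiplicity = 2.
Every eigenvalue has geometric = algebraic multiplicity, so A is diagonalizable.

Yes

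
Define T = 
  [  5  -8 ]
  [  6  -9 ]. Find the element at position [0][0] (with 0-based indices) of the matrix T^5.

725

Characteristic polynomial: r^2 + 4r + 3 = (r + 1)(r + 3), so the eigenvalues are -3, -1.
r=-1: eigenvector (4, 3).
r=-3: eigenvector (1, 1).
P = [[4, 1], [3, 1]], D = diag(-1, -3), P⁻¹ = [[1, -1], [-3, 4]].
T⁵ = P·diag(-1, -243)·P⁻¹ = [[725, -968], [726, -969]].
The requested entry is 725.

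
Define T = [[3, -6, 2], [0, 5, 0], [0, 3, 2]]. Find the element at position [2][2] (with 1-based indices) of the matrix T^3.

Characteristic polynomial: s^3 - 10s^2 + 31s - 30 = (s - 5)(s - 3)(s - 2), so the eigenvalues are 2, 3, 5.
s=3: eigenvector (1, 0, 0).
s=5: eigenvector (-2, 1, 1).
s=2: eigenvector (-2, 0, 1).
P = [[1, -2, -2], [0, 1, 0], [0, 1, 1]], D = diag(3, 5, 2), P⁻¹ = [[1, 0, 2], [0, 1, 0], [0, -1, 1]].
T³ = P·diag(27, 125, 8)·P⁻¹ = [[27, -234, 38], [0, 125, 0], [0, 117, 8]].
The requested entry is 125.

125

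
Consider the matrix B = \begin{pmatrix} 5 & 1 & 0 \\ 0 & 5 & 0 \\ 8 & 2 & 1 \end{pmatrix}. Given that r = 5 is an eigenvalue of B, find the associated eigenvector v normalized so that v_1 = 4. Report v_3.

B − 5I = [[0, 1, 0], [0, 0, 0], [8, 2, -4]].
Solving (B − 5I)v = 0 gives the eigenspace spanned by (4, 0, 8).
With v_1 = 4, v = (4, 0, 8), so v_3 = 8.

8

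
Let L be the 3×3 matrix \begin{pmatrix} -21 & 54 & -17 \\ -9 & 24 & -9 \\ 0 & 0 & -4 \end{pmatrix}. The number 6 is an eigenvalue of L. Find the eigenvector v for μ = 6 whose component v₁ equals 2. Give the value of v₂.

L − 6I = [[-27, 54, -17], [-9, 18, -9], [0, 0, -10]].
Solving (L − 6I)v = 0 gives the eigenspace spanned by (2, 1, 0).
With v₁ = 2, v = (2, 1, 0), so v₂ = 1.

1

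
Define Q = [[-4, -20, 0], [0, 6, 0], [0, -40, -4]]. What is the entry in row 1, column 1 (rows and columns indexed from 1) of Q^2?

16

Characteristic polynomial: s^3 + 2s^2 - 32s - 96 = (s - 6)(s + 4)^2, so the eigenvalues are -4, -4, 6.
s=-4: eigenvector (0, 0, 1).
s=6: eigenvector (-2, 1, -4).
s=-4: eigenvector (1, 0, 2).
P = [[0, -2, 1], [0, 1, 0], [1, -4, 2]], D = diag(-4, 6, -4), P⁻¹ = [[-2, 0, 1], [0, 1, 0], [1, 2, 0]].
Q² = P·diag(16, 36, 16)·P⁻¹ = [[16, -40, 0], [0, 36, 0], [0, -80, 16]].
The requested entry is 16.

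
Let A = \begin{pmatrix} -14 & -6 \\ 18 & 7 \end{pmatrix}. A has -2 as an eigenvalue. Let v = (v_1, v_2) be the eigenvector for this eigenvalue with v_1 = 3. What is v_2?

-6

A + 2I = [[-12, -6], [18, 9]].
Solving (A + 2I)v = 0 gives the eigenspace spanned by (3, -6).
With v_1 = 3, v = (3, -6), so v_2 = -6.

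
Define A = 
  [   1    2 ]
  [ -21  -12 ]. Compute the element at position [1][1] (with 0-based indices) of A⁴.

5322

Characteristic polynomial: r^2 + 11r + 30 = (r + 5)(r + 6), so the eigenvalues are -6, -5.
r=-5: eigenvector (1, -3).
r=-6: eigenvector (-2, 7).
P = [[1, -2], [-3, 7]], D = diag(-5, -6), P⁻¹ = [[7, 2], [3, 1]].
A⁴ = P·diag(625, 1296)·P⁻¹ = [[-3401, -1342], [14091, 5322]].
The requested entry is 5322.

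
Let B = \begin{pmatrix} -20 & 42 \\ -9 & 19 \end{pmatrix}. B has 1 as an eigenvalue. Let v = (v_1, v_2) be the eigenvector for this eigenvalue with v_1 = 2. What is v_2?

1

B − 1I = [[-21, 42], [-9, 18]].
Solving (B − 1I)v = 0 gives the eigenspace spanned by (2, 1).
With v_1 = 2, v = (2, 1), so v_2 = 1.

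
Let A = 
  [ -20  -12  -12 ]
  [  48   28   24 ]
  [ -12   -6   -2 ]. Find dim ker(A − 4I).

2

A − 4I = [[-24, -12, -12], [48, 24, 24], [-12, -6, -6]].
This matrix has rank 1, so its null space has dimension 3 − 1 = 2.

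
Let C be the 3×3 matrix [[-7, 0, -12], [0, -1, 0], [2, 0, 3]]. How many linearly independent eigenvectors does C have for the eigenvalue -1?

C + 1I = [[-6, 0, -12], [0, 0, 0], [2, 0, 4]].
This matrix has rank 1, so its null space has dimension 3 − 1 = 2.

2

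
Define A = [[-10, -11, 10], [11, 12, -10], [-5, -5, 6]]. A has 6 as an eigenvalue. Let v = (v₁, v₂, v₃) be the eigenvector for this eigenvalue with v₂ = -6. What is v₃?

A − 6I = [[-16, -11, 10], [11, 6, -10], [-5, -5, 0]].
Solving (A − 6I)v = 0 gives the eigenspace spanned by (6, -6, 3).
With v₂ = -6, v = (6, -6, 3), so v₃ = 3.

3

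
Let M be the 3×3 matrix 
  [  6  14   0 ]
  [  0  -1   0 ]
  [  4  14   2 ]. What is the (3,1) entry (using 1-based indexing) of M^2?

Characteristic polynomial: t^3 - 7t^2 + 4t + 12 = (t - 6)(t - 2)(t + 1), so the eigenvalues are -1, 2, 6.
t=6: eigenvector (1, 0, 1).
t=-1: eigenvector (-2, 1, -2).
t=2: eigenvector (0, 0, 1).
P = [[1, -2, 0], [0, 1, 0], [1, -2, 1]], D = diag(6, -1, 2), P⁻¹ = [[1, 2, 0], [0, 1, 0], [-1, 0, 1]].
M² = P·diag(36, 1, 4)·P⁻¹ = [[36, 70, 0], [0, 1, 0], [32, 70, 4]].
The requested entry is 32.

32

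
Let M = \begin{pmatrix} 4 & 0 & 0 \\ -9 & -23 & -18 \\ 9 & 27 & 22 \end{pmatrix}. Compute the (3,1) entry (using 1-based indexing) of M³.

Characteristic polynomial: λ^3 - 3λ^2 - 24λ + 80 = (λ - 4)^2(λ + 5), so the eigenvalues are -5, 4, 4.
λ=-5: eigenvector (0, 1, -1).
λ=4: eigenvector (1, -1, 1).
λ=4: eigenvector (0, -2, 3).
P = [[0, 1, 0], [1, -1, -2], [-1, 1, 3]], D = diag(-5, 4, 4), P⁻¹ = [[1, 3, 2], [1, 0, 0], [0, 1, 1]].
M³ = P·diag(-125, 64, 64)·P⁻¹ = [[64, 0, 0], [-189, -503, -378], [189, 567, 442]].
The requested entry is 189.

189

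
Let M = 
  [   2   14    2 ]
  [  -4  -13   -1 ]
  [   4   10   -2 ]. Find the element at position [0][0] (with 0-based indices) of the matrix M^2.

Characteristic polynomial: s^3 + 13s^2 + 54s + 72 = (s + 3)(s + 4)(s + 6), so the eigenvalues are -6, -4, -3.
s=-6: eigenvector (-3, 2, -2).
s=-3: eigenvector (2, -1, 2).
s=-4: eigenvector (2, -1, 1).
P = [[-3, 2, 2], [2, -1, -1], [-2, 2, 1]], D = diag(-6, -3, -4), P⁻¹ = [[1, 2, 0], [0, 1, 1], [2, 2, -1]].
M² = P·diag(36, 9, 16)·P⁻¹ = [[-44, -134, -14], [40, 103, 7], [-40, -94, 2]].
The requested entry is -44.

-44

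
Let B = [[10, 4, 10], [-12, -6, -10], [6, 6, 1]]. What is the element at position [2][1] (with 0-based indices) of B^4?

-30

Characteristic polynomial: μ^3 - 5μ^2 - 8μ + 12 = (μ - 6)(μ - 1)(μ + 2), so the eigenvalues are -2, 1, 6.
μ=6: eigenvector (1, -1, 0).
μ=-2: eigenvector (2, -1, -2).
μ=1: eigenvector (-2, 2, 1).
P = [[1, 2, -2], [-1, -1, 2], [0, -2, 1]], D = diag(6, -2, 1), P⁻¹ = [[3, 2, 2], [1, 1, 0], [2, 2, 1]].
B⁴ = P·diag(1296, 16, 1)·P⁻¹ = [[3916, 2620, 2590], [-3900, -2604, -2590], [-30, -30, 1]].
The requested entry is -30.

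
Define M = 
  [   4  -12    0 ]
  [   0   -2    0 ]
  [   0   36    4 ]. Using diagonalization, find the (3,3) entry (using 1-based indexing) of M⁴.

256

Characteristic polynomial: s^3 - 6s^2 + 32 = (s - 4)^2(s + 2), so the eigenvalues are -2, 4, 4.
s=4: eigenvector (1, 0, -2).
s=-2: eigenvector (2, 1, -6).
s=4: eigenvector (0, 0, 1).
P = [[1, 2, 0], [0, 1, 0], [-2, -6, 1]], D = diag(4, -2, 4), P⁻¹ = [[1, -2, 0], [0, 1, 0], [2, 2, 1]].
M⁴ = P·diag(256, 16, 256)·P⁻¹ = [[256, -480, 0], [0, 16, 0], [0, 1440, 256]].
The requested entry is 256.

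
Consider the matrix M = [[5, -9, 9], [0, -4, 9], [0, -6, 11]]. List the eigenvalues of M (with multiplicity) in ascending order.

2, 5, 5

Characteristic polynomial: p(r) = r^3 - 12r^2 + 45r - 50 = (r - 5)^2(r - 2).
Roots (with multiplicity): 2, 5, 5.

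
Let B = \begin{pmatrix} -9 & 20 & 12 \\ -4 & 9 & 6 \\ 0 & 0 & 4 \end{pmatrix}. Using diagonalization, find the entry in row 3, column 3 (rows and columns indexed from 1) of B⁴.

Characteristic polynomial: λ^3 - 4λ^2 - λ + 4 = (λ - 4)(λ - 1)(λ + 1), so the eigenvalues are -1, 1, 4.
λ=1: eigenvector (2, 1, 0).
λ=-1: eigenvector (5, 2, 0).
λ=4: eigenvector (4, 2, 1).
P = [[2, 5, 4], [1, 2, 2], [0, 0, 1]], D = diag(1, -1, 4), P⁻¹ = [[-2, 5, -2], [1, -2, 0], [0, 0, 1]].
B⁴ = P·diag(1, 1, 256)·P⁻¹ = [[1, 0, 1020], [0, 1, 510], [0, 0, 256]].
The requested entry is 256.

256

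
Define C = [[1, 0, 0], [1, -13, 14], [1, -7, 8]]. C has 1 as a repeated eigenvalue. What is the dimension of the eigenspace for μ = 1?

C − 1I = [[0, 0, 0], [1, -14, 14], [1, -7, 7]].
This matrix has rank 2, so its null space has dimension 3 − 2 = 1.

1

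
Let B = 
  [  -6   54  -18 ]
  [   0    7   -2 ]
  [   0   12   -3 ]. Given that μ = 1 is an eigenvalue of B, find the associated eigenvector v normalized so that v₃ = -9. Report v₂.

-3

B − 1I = [[-7, 54, -18], [0, 6, -2], [0, 12, -4]].
Solving (B − 1I)v = 0 gives the eigenspace spanned by (0, -3, -9).
With v₃ = -9, v = (0, -3, -9), so v₂ = -3.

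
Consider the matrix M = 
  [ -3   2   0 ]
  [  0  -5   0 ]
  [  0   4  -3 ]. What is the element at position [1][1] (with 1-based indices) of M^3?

Characteristic polynomial: s^3 + 11s^2 + 39s + 45 = (s + 3)^2(s + 5), so the eigenvalues are -5, -3, -3.
s=-3: eigenvector (1, 0, 4).
s=-5: eigenvector (-1, 1, -2).
s=-3: eigenvector (0, 0, 1).
P = [[1, -1, 0], [0, 1, 0], [4, -2, 1]], D = diag(-3, -5, -3), P⁻¹ = [[1, 1, 0], [0, 1, 0], [-4, -2, 1]].
M³ = P·diag(-27, -125, -27)·P⁻¹ = [[-27, 98, 0], [0, -125, 0], [0, 196, -27]].
The requested entry is -27.

-27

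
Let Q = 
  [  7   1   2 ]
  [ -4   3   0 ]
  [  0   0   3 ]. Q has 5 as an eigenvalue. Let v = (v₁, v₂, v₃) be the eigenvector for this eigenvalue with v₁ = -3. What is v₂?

Q − 5I = [[2, 1, 2], [-4, -2, 0], [0, 0, -2]].
Solving (Q − 5I)v = 0 gives the eigenspace spanned by (-3, 6, 0).
With v₁ = -3, v = (-3, 6, 0), so v₂ = 6.

6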